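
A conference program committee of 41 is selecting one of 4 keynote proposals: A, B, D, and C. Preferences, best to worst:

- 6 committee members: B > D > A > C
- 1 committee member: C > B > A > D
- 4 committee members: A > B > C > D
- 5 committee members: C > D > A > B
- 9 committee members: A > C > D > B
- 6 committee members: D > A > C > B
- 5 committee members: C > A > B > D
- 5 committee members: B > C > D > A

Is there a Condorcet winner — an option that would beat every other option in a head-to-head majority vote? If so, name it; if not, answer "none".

Checking pairwise contests:
D beats A 22–19.
A beats B 29–12.
B beats D 21–20.
A beats C 25–16.
Every option loses at least one head-to-head, so there is no Condorcet winner.

none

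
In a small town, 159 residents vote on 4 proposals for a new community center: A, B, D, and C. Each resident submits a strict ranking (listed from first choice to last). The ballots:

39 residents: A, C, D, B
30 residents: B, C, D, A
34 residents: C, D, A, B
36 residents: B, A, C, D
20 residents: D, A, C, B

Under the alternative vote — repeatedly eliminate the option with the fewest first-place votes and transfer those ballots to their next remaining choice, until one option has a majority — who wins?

Round 1: A 39, B 66, D 20, C 34. Eliminate D.
Round 2: A 59, B 66, C 34. Eliminate C.
Round 3: A 93, B 66. A has a majority.

A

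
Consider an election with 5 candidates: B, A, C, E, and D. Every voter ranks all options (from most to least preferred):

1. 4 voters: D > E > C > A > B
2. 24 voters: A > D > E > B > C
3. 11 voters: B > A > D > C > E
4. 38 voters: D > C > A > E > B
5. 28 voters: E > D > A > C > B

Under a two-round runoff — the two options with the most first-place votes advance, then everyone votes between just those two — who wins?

D

Round 1 first-place votes: B 11, A 24, C 0, E 28, D 42.
D and E advance.
Runoff: D is preferred to E by 77 voters; E by 28.
D wins the runoff.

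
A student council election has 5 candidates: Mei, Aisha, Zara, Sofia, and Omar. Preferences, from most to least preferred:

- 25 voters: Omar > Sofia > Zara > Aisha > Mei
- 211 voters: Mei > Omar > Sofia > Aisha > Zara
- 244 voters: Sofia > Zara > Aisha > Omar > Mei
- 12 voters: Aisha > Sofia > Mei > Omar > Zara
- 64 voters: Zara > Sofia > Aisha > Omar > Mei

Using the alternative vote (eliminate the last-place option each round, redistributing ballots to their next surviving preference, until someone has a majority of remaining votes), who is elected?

Round 1: Mei 211, Aisha 12, Zara 64, Sofia 244, Omar 25. Eliminate Aisha.
Round 2: Mei 211, Zara 64, Sofia 256, Omar 25. Eliminate Omar.
Round 3: Mei 211, Zara 64, Sofia 281. Sofia has a majority.

Sofia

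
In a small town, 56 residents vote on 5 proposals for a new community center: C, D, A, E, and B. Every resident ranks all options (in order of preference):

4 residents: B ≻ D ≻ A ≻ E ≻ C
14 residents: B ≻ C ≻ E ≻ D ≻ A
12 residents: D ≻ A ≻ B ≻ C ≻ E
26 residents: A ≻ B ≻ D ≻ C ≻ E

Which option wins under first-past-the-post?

First-place votes: C 0, D 12, A 26, E 0, B 18.
A has the most first-place votes.

A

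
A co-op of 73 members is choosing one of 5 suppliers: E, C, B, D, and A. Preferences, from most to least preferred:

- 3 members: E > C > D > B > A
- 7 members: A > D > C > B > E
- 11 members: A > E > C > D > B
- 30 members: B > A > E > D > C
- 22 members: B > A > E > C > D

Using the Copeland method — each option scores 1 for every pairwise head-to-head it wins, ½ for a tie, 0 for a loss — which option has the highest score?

B

E: beats C and D; loses to B and A → score 2.
C: loses to E, B, D, and A → score 0.
B: beats E, C, D, and A → score 4.
D: beats C; loses to E, B, and A → score 1.
A: beats E, C, and D; loses to B → score 3.
B has the best pairwise record.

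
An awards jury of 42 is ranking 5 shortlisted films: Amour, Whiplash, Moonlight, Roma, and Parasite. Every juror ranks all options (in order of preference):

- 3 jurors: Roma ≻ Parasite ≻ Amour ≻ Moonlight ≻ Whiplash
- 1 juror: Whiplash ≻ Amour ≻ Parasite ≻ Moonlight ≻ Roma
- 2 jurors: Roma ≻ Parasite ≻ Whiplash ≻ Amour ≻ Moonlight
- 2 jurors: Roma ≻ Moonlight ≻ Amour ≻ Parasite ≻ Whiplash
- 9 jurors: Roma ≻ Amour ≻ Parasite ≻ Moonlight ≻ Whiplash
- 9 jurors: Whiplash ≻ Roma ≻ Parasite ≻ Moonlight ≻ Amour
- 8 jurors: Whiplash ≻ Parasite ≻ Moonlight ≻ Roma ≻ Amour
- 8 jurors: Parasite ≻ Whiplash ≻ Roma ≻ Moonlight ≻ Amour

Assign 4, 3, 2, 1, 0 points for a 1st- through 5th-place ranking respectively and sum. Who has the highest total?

Roma

Amour: 3·2 + 1·3 + 2·1 + 2·2 + 9·3 + 9·0 + 8·0 + 8·0 = 42
Whiplash: 3·0 + 1·4 + 2·2 + 2·0 + 9·0 + 9·4 + 8·4 + 8·3 = 100
Moonlight: 3·1 + 1·1 + 2·0 + 2·3 + 9·1 + 9·1 + 8·2 + 8·1 = 52
Roma: 3·4 + 1·0 + 2·4 + 2·4 + 9·4 + 9·3 + 8·1 + 8·2 = 115
Parasite: 3·3 + 1·2 + 2·3 + 2·1 + 9·2 + 9·2 + 8·3 + 8·4 = 111
Roma has the highest Borda score (115).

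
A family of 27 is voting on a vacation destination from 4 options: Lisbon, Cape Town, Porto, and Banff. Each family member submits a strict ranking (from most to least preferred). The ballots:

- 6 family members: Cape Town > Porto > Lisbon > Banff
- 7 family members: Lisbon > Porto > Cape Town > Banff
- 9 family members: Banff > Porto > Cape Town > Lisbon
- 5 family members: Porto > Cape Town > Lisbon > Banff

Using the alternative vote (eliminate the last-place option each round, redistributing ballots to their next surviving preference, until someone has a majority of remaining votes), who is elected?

Round 1: Lisbon 7, Cape Town 6, Porto 5, Banff 9. Eliminate Porto.
Round 2: Lisbon 7, Cape Town 11, Banff 9. Eliminate Lisbon.
Round 3: Cape Town 18, Banff 9. Cape Town has a majority.

Cape Town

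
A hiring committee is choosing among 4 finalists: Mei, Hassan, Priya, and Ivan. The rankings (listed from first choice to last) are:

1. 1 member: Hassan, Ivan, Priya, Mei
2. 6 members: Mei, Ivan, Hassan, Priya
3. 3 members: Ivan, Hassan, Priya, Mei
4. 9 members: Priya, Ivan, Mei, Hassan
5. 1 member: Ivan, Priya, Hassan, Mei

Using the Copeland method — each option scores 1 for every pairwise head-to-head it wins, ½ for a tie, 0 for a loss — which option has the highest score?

Ivan

Mei: beats Hassan; loses to Priya and Ivan → score 1.
Hassan: ties Priya; loses to Mei and Ivan → score 0.5.
Priya: beats Mei; ties Hassan; loses to Ivan → score 1.5.
Ivan: beats Mei, Hassan, and Priya → score 3.
Ivan has the best pairwise record.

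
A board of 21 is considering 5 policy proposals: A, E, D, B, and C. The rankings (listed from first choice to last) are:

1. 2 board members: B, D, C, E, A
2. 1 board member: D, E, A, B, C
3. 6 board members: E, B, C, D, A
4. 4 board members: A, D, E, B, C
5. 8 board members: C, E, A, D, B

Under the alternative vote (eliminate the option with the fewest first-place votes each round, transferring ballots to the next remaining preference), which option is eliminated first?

D

Round 1: A 4, E 6, D 1, B 2, C 8. Eliminate D.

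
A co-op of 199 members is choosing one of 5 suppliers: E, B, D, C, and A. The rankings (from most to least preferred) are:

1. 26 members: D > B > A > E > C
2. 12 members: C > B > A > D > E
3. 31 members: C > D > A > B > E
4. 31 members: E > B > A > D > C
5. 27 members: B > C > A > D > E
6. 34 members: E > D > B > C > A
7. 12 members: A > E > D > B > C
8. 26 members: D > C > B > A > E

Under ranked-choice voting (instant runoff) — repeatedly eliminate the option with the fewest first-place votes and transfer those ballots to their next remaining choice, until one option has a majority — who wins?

Round 1: E 65, B 27, D 52, C 43, A 12. Eliminate A.
Round 2: E 77, B 27, D 52, C 43. Eliminate B.
Round 3: E 77, D 52, C 70. Eliminate D.
Round 4: E 103, C 96. E has a majority.

E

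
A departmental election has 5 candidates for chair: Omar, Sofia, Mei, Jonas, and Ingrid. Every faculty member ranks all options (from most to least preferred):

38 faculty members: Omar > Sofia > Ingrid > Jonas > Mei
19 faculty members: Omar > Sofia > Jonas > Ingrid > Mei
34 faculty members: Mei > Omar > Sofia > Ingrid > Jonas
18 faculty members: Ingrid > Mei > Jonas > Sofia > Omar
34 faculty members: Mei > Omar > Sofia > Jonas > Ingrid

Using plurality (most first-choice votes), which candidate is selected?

Mei

First-place votes: Omar 57, Sofia 0, Mei 68, Jonas 0, Ingrid 18.
Mei has the most first-place votes.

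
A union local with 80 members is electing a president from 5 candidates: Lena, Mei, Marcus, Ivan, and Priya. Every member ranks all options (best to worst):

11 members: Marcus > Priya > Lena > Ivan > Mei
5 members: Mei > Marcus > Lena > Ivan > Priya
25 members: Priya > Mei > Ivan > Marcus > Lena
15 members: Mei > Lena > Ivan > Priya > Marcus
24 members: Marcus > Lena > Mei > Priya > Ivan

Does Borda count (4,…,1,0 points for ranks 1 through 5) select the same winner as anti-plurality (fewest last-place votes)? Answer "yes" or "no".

Borda — scores: Lena 149, Mei 203, Marcus 180, Ivan 96, Priya 172. Winner: Mei.
Anti-plurality — last-place votes: Lena 25, Mei 11, Marcus 15, Ivan 24, Priya 5. Winner: Priya.
The two methods disagree.

no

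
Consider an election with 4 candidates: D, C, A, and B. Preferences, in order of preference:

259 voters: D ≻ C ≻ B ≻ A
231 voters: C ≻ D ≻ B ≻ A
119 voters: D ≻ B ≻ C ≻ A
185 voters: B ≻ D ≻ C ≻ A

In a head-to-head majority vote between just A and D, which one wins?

Voters preferring A to D: 0; preferring D to A: 794.
D wins the head-to-head.

D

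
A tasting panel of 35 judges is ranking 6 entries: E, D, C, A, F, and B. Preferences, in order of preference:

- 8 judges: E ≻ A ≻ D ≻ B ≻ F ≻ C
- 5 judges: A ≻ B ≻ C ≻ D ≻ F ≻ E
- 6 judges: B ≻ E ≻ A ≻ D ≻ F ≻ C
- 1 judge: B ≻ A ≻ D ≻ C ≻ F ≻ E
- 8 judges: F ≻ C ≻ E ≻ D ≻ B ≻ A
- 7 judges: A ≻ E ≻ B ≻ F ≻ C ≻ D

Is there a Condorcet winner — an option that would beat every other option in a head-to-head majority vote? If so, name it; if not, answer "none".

E vs D: 29–6 for E.
E vs C: 21–14 for E.
E vs A: 22–13 for E.
E vs F: 21–14 for E.
E vs B: 23–12 for E.
E beats every other option head-to-head.

E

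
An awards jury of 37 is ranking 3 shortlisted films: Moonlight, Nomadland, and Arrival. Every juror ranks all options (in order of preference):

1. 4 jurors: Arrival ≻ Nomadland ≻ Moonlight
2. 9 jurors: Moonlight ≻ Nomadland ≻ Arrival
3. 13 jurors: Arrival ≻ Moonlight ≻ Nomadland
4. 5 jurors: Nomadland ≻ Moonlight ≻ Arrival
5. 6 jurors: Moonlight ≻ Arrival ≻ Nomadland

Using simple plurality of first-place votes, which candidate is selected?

Arrival

First-place votes: Moonlight 15, Nomadland 5, Arrival 17.
Arrival has the most first-place votes.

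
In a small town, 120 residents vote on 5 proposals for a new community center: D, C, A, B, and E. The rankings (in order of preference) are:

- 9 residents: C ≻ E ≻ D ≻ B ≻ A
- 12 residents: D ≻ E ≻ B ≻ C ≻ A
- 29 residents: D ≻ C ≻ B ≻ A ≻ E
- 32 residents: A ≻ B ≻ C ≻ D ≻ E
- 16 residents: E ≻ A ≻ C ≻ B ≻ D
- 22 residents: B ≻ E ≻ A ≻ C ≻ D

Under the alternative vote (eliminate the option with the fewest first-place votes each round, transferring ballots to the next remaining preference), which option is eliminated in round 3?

A

Round 1: D 41, C 9, A 32, B 22, E 16. Eliminate C.
Round 2: D 41, A 32, B 22, E 25. Eliminate B.
Round 3: D 41, A 32, E 47. Eliminate A.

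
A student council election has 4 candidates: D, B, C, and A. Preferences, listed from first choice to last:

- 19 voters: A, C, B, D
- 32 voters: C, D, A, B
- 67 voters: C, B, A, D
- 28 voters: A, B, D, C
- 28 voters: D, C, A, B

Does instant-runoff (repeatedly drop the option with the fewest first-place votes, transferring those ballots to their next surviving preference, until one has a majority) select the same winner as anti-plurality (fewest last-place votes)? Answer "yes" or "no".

Instant-runoff — R1 D 28, B 0, C 99, A 47 (C winner). Winner: C.
Anti-plurality — last-place votes: D 86, B 60, C 28, A 0. Winner: A.
The two methods disagree.

no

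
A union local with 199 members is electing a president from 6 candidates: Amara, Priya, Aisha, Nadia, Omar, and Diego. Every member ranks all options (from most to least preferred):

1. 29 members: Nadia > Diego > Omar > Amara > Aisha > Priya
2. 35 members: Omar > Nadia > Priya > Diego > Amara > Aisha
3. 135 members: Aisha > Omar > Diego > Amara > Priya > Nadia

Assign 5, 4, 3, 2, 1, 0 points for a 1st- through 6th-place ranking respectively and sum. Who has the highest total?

Omar

Amara: 29·2 + 35·1 + 135·2 = 363
Priya: 29·0 + 35·3 + 135·1 = 240
Aisha: 29·1 + 35·0 + 135·5 = 704
Nadia: 29·5 + 35·4 + 135·0 = 285
Omar: 29·3 + 35·5 + 135·4 = 802
Diego: 29·4 + 35·2 + 135·3 = 591
Omar has the highest Borda score (802).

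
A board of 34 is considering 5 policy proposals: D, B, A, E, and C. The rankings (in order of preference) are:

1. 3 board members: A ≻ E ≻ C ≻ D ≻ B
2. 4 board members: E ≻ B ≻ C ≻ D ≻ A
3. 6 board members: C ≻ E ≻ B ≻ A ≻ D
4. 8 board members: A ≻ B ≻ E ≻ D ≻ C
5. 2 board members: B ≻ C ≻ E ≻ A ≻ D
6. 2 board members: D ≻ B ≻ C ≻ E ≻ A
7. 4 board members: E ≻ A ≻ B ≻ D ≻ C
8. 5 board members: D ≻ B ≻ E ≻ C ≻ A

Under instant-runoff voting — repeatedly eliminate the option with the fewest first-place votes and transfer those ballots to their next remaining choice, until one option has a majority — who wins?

E

Round 1: D 7, B 2, A 11, E 8, C 6. Eliminate B.
Round 2: D 7, A 11, E 8, C 8. Eliminate D.
Round 3: A 11, E 13, C 10. Eliminate C.
Round 4: A 11, E 23. E has a majority.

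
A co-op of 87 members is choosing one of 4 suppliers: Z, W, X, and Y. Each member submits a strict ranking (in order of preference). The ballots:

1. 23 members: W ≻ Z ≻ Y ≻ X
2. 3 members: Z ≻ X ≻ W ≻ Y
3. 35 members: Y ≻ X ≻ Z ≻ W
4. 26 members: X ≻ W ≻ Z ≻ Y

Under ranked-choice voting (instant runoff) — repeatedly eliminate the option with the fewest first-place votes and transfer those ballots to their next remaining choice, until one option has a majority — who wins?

Y

Round 1: Z 3, W 23, X 26, Y 35. Eliminate Z.
Round 2: W 23, X 29, Y 35. Eliminate W.
Round 3: X 29, Y 58. Y has a majority.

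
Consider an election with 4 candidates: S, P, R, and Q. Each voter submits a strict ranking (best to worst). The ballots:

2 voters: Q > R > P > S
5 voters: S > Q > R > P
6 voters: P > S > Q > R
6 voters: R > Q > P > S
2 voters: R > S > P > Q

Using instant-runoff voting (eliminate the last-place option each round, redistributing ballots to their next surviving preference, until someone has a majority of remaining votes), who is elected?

R

Round 1: S 5, P 6, R 8, Q 2. Eliminate Q.
Round 2: S 5, P 6, R 10. Eliminate S.
Round 3: P 6, R 15. R has a majority.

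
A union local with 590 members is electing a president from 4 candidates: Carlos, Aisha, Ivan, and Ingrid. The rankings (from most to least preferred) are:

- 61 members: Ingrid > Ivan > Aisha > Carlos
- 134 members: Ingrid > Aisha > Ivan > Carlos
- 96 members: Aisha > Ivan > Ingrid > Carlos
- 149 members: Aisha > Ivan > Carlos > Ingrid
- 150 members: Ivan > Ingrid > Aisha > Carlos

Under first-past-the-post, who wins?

First-place votes: Carlos 0, Aisha 245, Ivan 150, Ingrid 195.
Aisha has the most first-place votes.

Aisha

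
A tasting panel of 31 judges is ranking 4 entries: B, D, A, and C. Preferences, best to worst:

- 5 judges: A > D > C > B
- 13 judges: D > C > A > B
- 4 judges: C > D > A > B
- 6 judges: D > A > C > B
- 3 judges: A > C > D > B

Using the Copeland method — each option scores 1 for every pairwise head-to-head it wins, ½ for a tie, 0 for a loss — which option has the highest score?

B: loses to D, A, and C → score 0.
D: beats B, A, and C → score 3.
A: beats B; loses to D and C → score 1.
C: beats B and A; loses to D → score 2.
D has the best pairwise record.

D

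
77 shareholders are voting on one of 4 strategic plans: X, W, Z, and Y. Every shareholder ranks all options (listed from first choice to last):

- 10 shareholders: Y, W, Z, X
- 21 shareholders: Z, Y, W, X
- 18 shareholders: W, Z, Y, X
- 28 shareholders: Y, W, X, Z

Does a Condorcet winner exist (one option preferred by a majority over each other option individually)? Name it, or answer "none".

none

Checking pairwise contests:
W beats X 77–0.
Y beats W 59–18.
W beats Z 56–21.
Z beats Y 39–38.
Every option loses at least one head-to-head, so there is no Condorcet winner.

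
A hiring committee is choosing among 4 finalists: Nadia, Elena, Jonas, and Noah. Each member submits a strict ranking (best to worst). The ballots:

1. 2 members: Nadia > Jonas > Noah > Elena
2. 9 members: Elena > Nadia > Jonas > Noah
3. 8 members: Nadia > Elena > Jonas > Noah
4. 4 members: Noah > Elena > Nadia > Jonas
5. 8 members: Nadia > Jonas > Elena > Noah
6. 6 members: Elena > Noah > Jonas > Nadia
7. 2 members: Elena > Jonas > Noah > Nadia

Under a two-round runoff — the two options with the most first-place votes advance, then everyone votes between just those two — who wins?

Elena

Round 1 first-place votes: Nadia 18, Elena 17, Jonas 0, Noah 4.
Nadia and Elena advance.
Runoff: Nadia is preferred to Elena by 18 voters; Elena by 21.
Elena wins the runoff.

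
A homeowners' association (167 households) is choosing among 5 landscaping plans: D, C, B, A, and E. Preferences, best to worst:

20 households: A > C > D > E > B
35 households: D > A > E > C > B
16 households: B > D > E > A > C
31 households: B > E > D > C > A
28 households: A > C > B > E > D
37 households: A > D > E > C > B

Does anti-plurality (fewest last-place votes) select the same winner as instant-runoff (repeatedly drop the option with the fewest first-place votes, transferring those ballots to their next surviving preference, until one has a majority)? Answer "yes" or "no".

Anti-plurality — last-place votes: D 28, C 16, B 92, A 31, E 0. Winner: E.
Instant-runoff — R1 D 35, C 0, B 47, A 85, E 0 (A winner). Winner: A.
The two methods disagree.

no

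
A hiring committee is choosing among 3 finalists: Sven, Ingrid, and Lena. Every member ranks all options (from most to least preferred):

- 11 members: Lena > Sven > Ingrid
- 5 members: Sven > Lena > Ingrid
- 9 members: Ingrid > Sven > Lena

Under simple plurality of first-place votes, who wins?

Lena

First-place votes: Sven 5, Ingrid 9, Lena 11.
Lena has the most first-place votes.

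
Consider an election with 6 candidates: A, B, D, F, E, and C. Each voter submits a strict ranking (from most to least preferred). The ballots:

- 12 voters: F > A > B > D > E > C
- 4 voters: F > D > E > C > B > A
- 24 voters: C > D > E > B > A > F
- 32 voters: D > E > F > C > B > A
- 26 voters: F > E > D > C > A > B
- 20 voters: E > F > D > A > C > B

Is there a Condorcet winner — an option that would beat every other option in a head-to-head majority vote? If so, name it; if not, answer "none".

Checking pairwise contests:
B beats A 60–58.
D beats B 106–12.
F beats D 62–56.
E beats F 76–42.
D beats E 72–46.
D beats C 94–24.
Every option loses at least one head-to-head, so there is no Condorcet winner.

none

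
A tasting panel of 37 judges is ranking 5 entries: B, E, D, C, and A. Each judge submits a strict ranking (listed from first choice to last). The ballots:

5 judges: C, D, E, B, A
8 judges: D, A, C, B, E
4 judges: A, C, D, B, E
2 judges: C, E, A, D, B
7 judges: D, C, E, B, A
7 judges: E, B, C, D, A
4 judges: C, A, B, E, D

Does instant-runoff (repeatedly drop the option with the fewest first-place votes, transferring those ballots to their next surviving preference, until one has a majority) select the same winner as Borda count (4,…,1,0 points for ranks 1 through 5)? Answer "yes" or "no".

yes

Instant-runoff — R1 B 0, E 7, D 15, C 11, A 4 (B out); R2 E 7, D 15, C 11, A 4 (A out); R3 E 7, D 15, C 15 (E out); R4 D 15, C 22 (C winner). Winner: C.
Borda — scores: B 53, E 62, D 92, C 107, A 56. Winner: C.
The two methods agree.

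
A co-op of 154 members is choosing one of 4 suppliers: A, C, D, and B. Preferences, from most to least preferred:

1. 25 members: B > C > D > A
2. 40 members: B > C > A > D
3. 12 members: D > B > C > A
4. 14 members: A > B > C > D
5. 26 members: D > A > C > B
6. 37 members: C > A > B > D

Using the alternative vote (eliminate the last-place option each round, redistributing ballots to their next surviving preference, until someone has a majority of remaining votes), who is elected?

B

Round 1: A 14, C 37, D 38, B 65. Eliminate A.
Round 2: C 37, D 38, B 79. B has a majority.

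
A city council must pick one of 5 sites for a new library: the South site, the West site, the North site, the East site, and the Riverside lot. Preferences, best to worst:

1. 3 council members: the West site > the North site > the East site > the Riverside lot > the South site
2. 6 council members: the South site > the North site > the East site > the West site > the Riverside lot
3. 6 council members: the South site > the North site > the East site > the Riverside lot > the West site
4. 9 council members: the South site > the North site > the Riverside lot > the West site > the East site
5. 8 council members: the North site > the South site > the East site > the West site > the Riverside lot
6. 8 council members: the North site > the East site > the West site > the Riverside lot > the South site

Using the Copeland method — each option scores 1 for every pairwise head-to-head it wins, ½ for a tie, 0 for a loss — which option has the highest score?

the South site: beats the West site, the North site, the East site, and the Riverside lot → score 4.
the West site: beats the Riverside lot; loses to the South site, the North site, and the East site → score 1.
the North site: beats the West site, the East site, and the Riverside lot; loses to the South site → score 3.
the East site: beats the West site and the Riverside lot; loses to the South site and the North site → score 2.
the Riverside lot: loses to the South site, the West site, the North site, and the East site → score 0.
the South site has the best pairwise record.

the South site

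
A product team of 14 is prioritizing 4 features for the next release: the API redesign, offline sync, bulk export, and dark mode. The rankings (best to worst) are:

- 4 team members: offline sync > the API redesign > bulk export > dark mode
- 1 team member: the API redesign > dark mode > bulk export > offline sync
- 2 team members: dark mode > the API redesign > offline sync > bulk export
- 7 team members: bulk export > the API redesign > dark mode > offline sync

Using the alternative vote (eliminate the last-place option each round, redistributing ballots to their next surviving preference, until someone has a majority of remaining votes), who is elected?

bulk export

Round 1: the API redesign 1, offline sync 4, bulk export 7, dark mode 2. Eliminate the API redesign.
Round 2: offline sync 4, bulk export 7, dark mode 3. Eliminate dark mode.
Round 3: offline sync 6, bulk export 8. Bulk export has a majority.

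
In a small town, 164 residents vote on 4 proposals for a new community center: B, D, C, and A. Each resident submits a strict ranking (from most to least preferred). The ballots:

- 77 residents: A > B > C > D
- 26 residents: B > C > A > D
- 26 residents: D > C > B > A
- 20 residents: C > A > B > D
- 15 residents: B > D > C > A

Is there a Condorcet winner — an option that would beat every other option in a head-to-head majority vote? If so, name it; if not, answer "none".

none

Checking pairwise contests:
A beats B 97–67.
B beats D 138–26.
B beats C 118–46.
C beats A 87–77.
Every option loses at least one head-to-head, so there is no Condorcet winner.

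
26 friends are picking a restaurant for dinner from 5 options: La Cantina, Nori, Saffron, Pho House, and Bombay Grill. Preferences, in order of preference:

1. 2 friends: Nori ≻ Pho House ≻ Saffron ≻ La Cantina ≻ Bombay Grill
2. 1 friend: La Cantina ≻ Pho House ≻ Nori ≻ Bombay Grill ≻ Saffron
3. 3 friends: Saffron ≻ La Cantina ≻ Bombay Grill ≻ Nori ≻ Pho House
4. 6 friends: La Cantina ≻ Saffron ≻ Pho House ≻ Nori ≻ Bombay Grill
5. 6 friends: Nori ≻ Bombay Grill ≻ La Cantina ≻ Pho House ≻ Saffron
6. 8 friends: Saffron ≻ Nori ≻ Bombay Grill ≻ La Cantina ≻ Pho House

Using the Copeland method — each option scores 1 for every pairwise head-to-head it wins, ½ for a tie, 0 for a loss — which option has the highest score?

La Cantina: beats Pho House; ties Saffron; loses to Nori and Bombay Grill → score 1.5.
Nori: beats La Cantina, Pho House, and Bombay Grill; loses to Saffron → score 3.
Saffron: beats Nori, Pho House, and Bombay Grill; ties La Cantina → score 3.5.
Pho House: loses to La Cantina, Nori, Saffron, and Bombay Grill → score 0.
Bombay Grill: beats La Cantina and Pho House; loses to Nori and Saffron → score 2.
Saffron has the best pairwise record.

Saffron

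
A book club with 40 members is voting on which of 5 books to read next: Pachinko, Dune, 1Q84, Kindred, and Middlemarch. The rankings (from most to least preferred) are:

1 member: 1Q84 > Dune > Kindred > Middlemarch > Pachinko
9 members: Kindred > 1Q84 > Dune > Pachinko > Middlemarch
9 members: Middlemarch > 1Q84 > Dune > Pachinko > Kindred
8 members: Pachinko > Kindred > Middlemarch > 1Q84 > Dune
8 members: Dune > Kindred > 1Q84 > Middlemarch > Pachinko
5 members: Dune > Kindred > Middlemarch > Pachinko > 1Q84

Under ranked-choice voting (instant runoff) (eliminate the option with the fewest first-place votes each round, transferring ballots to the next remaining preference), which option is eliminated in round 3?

Middlemarch

Round 1: Pachinko 8, Dune 13, 1Q84 1, Kindred 9, Middlemarch 9. Eliminate 1Q84.
Round 2: Pachinko 8, Dune 14, Kindred 9, Middlemarch 9. Eliminate Pachinko.
Round 3: Dune 14, Kindred 17, Middlemarch 9. Eliminate Middlemarch.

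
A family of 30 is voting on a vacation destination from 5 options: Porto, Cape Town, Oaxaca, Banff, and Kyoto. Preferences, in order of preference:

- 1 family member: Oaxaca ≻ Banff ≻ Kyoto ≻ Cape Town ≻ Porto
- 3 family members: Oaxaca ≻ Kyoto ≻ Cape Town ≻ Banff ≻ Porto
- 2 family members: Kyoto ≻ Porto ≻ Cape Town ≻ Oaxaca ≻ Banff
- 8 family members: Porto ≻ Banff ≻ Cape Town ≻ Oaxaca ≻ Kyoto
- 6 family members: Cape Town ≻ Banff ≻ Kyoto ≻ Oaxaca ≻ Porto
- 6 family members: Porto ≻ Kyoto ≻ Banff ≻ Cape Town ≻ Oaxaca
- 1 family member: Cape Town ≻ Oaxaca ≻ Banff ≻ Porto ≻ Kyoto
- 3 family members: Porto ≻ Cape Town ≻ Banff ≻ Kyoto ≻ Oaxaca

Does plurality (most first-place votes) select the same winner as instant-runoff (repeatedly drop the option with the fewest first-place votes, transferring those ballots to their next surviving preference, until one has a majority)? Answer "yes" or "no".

Plurality — first-place votes: Porto 17, Cape Town 7, Oaxaca 4, Banff 0, Kyoto 2. Winner: Porto.
Instant-runoff — R1 Porto 17, Cape Town 7, Oaxaca 4, Banff 0, Kyoto 2 (Porto winner). Winner: Porto.
The two methods agree.

yes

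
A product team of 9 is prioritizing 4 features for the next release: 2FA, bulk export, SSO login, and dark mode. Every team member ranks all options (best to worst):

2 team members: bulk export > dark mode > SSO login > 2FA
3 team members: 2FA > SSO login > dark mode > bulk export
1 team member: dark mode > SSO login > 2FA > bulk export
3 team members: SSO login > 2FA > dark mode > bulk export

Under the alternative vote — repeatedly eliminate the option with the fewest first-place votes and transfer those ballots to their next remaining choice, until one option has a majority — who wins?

SSO login

Round 1: 2FA 3, bulk export 2, SSO login 3, dark mode 1. Eliminate dark mode.
Round 2: 2FA 3, bulk export 2, SSO login 4. Eliminate bulk export.
Round 3: 2FA 3, SSO login 6. SSO login has a majority.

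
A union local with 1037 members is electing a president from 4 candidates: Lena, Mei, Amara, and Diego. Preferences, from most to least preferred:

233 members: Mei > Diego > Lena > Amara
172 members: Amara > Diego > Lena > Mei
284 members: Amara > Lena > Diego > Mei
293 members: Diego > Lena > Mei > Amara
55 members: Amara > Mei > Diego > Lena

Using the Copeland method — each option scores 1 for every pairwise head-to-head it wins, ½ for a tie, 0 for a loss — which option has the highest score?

Lena: beats Mei and Amara; loses to Diego → score 2.
Mei: beats Amara; loses to Lena and Diego → score 1.
Amara: loses to Lena, Mei, and Diego → score 0.
Diego: beats Lena, Mei, and Amara → score 3.
Diego has the best pairwise record.

Diego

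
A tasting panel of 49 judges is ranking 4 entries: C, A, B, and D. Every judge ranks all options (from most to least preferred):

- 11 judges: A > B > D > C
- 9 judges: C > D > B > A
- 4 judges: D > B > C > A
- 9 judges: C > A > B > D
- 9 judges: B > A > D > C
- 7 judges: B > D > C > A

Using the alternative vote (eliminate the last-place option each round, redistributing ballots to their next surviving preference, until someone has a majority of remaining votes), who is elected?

Round 1: C 18, A 11, B 16, D 4. Eliminate D.
Round 2: C 18, A 11, B 20. Eliminate A.
Round 3: C 18, B 31. B has a majority.

B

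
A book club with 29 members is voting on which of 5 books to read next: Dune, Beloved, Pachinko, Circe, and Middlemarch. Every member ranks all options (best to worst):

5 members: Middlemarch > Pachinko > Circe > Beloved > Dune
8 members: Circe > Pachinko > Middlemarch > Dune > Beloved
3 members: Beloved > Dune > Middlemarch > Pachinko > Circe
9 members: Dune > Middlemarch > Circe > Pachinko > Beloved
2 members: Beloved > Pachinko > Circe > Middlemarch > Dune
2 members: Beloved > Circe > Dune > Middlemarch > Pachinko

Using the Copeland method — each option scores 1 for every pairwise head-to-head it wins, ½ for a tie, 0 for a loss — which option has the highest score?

Middlemarch

Dune: beats Beloved; loses to Pachinko, Circe, and Middlemarch → score 1.
Beloved: loses to Dune, Pachinko, Circe, and Middlemarch → score 0.
Pachinko: beats Dune and Beloved; loses to Circe and Middlemarch → score 2.
Circe: beats Dune, Beloved, and Pachinko; loses to Middlemarch → score 3.
Middlemarch: beats Dune, Beloved, Pachinko, and Circe → score 4.
Middlemarch has the best pairwise record.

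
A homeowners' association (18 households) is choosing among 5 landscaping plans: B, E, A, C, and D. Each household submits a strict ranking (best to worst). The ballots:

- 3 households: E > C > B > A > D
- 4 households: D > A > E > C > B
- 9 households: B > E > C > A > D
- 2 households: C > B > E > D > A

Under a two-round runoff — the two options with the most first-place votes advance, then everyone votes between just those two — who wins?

B

Round 1 first-place votes: B 9, E 3, A 0, C 2, D 4.
B and D advance.
Runoff: B is preferred to D by 14 voters; D by 4.
B wins the runoff.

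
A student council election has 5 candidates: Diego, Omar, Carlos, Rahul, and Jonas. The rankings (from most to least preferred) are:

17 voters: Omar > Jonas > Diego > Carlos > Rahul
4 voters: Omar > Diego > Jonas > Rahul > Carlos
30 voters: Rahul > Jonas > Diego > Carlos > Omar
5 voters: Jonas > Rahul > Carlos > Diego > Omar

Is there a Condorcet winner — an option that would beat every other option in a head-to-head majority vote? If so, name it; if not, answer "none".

Rahul vs Diego: 35–21 for Rahul.
Rahul vs Omar: 35–21 for Rahul.
Rahul vs Carlos: 39–17 for Rahul.
Rahul vs Jonas: 30–26 for Rahul.
Rahul beats every other option head-to-head.

Rahul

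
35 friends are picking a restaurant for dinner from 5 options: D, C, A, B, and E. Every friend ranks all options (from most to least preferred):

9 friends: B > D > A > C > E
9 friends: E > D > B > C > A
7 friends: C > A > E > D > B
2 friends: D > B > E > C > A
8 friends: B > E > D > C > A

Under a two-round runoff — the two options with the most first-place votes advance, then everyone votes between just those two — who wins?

Round 1 first-place votes: D 2, C 7, A 0, B 17, E 9.
B and E advance.
Runoff: B is preferred to E by 19 voters; E by 16.
B wins the runoff.

B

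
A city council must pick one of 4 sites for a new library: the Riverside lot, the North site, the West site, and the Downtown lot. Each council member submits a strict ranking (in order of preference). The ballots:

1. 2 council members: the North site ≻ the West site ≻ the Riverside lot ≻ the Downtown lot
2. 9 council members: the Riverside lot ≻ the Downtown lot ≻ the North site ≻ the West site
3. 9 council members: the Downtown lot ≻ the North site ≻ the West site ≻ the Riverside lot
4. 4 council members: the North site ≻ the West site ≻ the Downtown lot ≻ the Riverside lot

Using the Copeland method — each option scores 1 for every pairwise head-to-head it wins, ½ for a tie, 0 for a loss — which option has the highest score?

the Riverside lot: loses to the North site, the West site, and the Downtown lot → score 0.
the North site: beats the Riverside lot and the West site; loses to the Downtown lot → score 2.
the West site: beats the Riverside lot; loses to the North site and the Downtown lot → score 1.
the Downtown lot: beats the Riverside lot, the North site, and the West site → score 3.
the Downtown lot has the best pairwise record.

the Downtown lot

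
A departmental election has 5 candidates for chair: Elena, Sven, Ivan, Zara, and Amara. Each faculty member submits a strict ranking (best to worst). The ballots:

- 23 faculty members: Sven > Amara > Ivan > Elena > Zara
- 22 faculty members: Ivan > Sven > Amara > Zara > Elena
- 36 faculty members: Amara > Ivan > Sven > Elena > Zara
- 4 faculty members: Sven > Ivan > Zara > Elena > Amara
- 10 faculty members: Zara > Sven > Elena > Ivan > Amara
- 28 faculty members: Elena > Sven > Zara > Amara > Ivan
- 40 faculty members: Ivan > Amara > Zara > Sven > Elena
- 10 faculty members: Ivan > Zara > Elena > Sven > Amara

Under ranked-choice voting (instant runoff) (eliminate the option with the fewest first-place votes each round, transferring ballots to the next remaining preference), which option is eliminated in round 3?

Amara

Round 1: Elena 28, Sven 27, Ivan 72, Zara 10, Amara 36. Eliminate Zara.
Round 2: Elena 28, Sven 37, Ivan 72, Amara 36. Eliminate Elena.
Round 3: Sven 65, Ivan 72, Amara 36. Eliminate Amara.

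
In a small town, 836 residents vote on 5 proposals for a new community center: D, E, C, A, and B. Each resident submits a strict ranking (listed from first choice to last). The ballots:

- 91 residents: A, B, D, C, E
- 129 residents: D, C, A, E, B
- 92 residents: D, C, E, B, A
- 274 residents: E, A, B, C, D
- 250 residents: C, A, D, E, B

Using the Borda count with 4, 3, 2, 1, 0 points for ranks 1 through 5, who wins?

A

D: 91·2 + 129·4 + 92·4 + 274·0 + 250·2 = 1566
E: 91·0 + 129·1 + 92·2 + 274·4 + 250·1 = 1659
C: 91·1 + 129·3 + 92·3 + 274·1 + 250·4 = 2028
A: 91·4 + 129·2 + 92·0 + 274·3 + 250·3 = 2194
B: 91·3 + 129·0 + 92·1 + 274·2 + 250·0 = 913
A has the highest Borda score (2194).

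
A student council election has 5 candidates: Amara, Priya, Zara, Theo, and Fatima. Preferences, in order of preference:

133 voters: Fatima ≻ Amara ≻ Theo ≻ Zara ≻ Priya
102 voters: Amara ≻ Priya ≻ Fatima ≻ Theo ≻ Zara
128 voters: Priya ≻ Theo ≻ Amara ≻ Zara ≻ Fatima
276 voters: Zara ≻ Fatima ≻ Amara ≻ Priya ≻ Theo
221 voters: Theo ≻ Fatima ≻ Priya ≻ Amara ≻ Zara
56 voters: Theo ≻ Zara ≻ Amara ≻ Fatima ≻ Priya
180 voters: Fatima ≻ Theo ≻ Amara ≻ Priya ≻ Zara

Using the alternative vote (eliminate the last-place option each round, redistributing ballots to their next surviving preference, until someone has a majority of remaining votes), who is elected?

Fatima

Round 1: Amara 102, Priya 128, Zara 276, Theo 277, Fatima 313. Eliminate Amara.
Round 2: Priya 230, Zara 276, Theo 277, Fatima 313. Eliminate Priya.
Round 3: Zara 276, Theo 405, Fatima 415. Eliminate Zara.
Round 4: Theo 405, Fatima 691. Fatima has a majority.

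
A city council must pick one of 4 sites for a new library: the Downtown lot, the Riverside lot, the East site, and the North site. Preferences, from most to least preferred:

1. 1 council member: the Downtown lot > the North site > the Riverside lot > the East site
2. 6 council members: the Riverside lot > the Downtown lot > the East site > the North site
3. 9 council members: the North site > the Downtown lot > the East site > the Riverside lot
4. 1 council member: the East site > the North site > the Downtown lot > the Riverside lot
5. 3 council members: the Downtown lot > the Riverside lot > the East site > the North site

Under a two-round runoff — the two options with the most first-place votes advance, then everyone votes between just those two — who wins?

Round 1 first-place votes: the Downtown lot 4, the Riverside lot 6, the East site 1, the North site 9.
the North site and the Riverside lot advance.
Runoff: the North site is preferred to the Riverside lot by 11 voters; the Riverside lot by 9.
the North site wins the runoff.

the North site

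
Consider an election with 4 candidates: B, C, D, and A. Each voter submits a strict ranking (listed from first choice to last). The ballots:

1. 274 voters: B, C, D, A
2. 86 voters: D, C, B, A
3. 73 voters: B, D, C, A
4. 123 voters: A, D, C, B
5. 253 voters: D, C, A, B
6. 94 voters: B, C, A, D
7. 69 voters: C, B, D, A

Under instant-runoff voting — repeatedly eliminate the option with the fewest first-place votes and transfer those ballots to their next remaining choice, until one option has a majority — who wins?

Round 1: B 441, C 69, D 339, A 123. Eliminate C.
Round 2: B 510, D 339, A 123. B has a majority.

B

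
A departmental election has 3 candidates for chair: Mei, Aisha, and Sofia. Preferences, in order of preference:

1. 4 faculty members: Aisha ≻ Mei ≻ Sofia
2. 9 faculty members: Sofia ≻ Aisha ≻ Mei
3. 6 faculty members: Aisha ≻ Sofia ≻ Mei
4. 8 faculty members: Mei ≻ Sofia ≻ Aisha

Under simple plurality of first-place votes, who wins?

First-place votes: Mei 8, Aisha 10, Sofia 9.
Aisha has the most first-place votes.

Aisha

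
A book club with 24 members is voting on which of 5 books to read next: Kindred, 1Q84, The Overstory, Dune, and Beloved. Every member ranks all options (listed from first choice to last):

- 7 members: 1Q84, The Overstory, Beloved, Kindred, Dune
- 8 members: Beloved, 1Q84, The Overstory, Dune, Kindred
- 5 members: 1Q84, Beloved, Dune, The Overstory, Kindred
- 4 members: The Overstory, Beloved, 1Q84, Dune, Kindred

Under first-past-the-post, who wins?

1Q84

First-place votes: Kindred 0, 1Q84 12, The Overstory 4, Dune 0, Beloved 8.
1Q84 has the most first-place votes.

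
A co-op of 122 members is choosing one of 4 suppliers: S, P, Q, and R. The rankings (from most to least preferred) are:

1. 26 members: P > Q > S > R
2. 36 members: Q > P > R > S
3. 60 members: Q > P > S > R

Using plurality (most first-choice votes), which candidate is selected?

Q

First-place votes: S 0, P 26, Q 96, R 0.
Q has the most first-place votes.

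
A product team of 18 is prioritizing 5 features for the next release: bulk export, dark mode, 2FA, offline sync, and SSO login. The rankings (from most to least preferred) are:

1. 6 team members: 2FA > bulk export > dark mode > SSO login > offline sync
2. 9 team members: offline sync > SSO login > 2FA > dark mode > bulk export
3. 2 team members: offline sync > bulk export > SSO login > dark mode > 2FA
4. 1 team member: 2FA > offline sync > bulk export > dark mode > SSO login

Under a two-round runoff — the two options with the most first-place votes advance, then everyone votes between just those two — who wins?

offline sync

Round 1 first-place votes: bulk export 0, dark mode 0, 2FA 7, offline sync 11, SSO login 0.
offline sync and 2FA advance.
Runoff: offline sync is preferred to 2FA by 11 voters; 2FA by 7.
offline sync wins the runoff.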